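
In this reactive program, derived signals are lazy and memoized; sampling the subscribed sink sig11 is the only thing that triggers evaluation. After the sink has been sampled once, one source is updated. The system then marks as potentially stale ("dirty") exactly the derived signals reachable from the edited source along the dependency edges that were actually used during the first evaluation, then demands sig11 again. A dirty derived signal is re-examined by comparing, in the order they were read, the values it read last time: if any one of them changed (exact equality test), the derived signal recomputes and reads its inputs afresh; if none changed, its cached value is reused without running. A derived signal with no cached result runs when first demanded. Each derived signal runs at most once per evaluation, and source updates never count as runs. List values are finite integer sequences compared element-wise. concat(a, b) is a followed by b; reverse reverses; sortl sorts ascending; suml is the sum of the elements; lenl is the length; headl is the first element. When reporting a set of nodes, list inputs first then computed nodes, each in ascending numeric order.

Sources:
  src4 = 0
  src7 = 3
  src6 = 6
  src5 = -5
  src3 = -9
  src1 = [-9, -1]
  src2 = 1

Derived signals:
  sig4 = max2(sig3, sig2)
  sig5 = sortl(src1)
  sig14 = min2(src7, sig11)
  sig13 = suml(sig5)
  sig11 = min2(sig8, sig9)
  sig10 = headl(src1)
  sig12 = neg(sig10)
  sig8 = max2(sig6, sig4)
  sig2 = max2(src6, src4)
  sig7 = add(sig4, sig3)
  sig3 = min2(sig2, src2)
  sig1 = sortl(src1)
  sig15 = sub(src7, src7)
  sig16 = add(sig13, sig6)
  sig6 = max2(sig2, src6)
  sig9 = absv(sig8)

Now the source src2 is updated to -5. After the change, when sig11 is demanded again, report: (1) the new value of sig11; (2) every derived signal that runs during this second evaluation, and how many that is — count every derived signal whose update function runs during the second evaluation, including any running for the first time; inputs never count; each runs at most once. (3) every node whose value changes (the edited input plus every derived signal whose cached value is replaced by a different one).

Demanding sig11 again yields 6.
2 derived signals run: sig3, sig4.
The nodes whose values change: src2, sig3.
Note the absorption at sig4: it re-runs yet its value is the same, leaving the output's value untouched.

First demand of the output computes:
  sig2 = max2(6, 0) = 6
  sig3 = min2(6, 1) = 1
  sig4 = max2(1, 6) = 6
  sig6 = max2(6, 6) = 6
  sig8 = max2(6, 6) = 6
  sig9 = absv(6) = 6
  sig11 = min2(6, 6) = 6

After the edit, cleaning proceeds:
  sig3: a read changed (src2 1->-5) — executes, giving -5.
  sig4: a read changed (sig3 1->-5) — executes, giving 6 — identical to its old value.
  sig8: dirty, but its reads are unchanged (sig6 unchanged, sig4 unchanged); cached 6 stands.
  sig9: dirty, but its reads are unchanged (sig8 unchanged); cached 6 stands.
  sig11: dirty, but its reads are unchanged (sig8 unchanged, sig9 unchanged); cached 6 stands.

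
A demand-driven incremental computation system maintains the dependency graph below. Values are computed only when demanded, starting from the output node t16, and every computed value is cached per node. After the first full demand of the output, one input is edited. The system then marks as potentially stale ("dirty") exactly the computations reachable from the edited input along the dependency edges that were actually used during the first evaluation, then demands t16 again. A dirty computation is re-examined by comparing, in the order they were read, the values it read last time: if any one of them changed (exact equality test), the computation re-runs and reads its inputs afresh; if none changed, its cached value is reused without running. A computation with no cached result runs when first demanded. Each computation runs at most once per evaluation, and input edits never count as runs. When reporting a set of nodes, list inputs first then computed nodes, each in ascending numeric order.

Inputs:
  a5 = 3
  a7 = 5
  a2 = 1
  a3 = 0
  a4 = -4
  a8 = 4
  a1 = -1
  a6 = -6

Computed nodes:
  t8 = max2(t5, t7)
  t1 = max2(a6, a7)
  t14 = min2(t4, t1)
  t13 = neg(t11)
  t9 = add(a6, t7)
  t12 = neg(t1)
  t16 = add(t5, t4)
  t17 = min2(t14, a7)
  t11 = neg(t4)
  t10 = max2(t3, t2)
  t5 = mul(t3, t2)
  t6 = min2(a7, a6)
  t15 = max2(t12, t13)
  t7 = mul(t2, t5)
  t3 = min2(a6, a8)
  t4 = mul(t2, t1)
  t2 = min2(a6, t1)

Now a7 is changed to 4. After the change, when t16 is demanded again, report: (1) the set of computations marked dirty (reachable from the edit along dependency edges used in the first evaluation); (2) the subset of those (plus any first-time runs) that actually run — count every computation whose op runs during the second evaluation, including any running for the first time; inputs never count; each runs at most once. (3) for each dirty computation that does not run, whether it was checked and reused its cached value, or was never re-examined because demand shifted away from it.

First evaluation (everything demanded from the output):
  t1 = max2(-6, 5) = 5
  t2 = min2(-6, 5) = -6
  t3 = min2(-6, 4) = -6
  t4 = mul(-6, 5) = -30
  t5 = mul(-6, -6) = 36
  t16 = add(36, -30) = 6

Propagation after the edit:
  t1: runs — a7 5->4; result 4.
  t2: runs — t1 5->4; result -6 (same value as before).
  t4: runs — t1 5->4; result -24.
  t5: checked — values it read are unchanged (t3 unchanged, t2 unchanged); reused cached 36 without running.
  t16: runs — t4 -30->-24; result 12.

Key observation: the cutoff stops propagation at t5 — its inputs' values are unchanged, so it reuses its cache.

Marked dirty: t1, t2, t4, t5, t16.
Computations that run: t1, t2, t4, t16 — 4 in total.
Checked but reused from cache: t5.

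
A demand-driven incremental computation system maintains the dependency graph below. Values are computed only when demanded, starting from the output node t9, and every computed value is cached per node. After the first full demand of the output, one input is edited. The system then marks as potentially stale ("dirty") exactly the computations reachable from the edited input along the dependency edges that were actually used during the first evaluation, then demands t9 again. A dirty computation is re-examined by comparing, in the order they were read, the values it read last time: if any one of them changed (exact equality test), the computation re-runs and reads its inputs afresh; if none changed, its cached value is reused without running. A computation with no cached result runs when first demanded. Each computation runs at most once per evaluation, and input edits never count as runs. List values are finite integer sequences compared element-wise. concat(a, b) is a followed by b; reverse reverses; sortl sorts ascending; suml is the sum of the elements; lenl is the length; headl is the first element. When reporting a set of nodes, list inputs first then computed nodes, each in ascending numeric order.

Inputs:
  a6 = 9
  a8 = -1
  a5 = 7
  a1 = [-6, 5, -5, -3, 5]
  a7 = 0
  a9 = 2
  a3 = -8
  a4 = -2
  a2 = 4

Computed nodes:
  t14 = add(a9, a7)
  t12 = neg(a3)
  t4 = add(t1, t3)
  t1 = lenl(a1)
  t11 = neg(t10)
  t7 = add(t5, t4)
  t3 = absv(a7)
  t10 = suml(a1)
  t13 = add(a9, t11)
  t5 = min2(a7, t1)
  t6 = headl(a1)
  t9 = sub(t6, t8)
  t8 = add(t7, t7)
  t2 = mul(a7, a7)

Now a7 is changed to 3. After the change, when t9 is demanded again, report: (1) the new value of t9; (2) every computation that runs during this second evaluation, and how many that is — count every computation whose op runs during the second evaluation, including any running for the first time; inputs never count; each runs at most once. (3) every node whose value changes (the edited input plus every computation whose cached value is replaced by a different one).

First evaluation (everything demanded from the output):
  t1 = lenl([-6, 5, -5, -3, 5]) = 5
  t3 = absv(0) = 0
  t4 = add(5, 0) = 5
  t5 = min2(0, 5) = 0
  t6 = headl([-6, 5, -5, -3, 5]) = -6
  t7 = add(0, 5) = 5
  t8 = add(5, 5) = 10
  t9 = sub(-6, 10) = -16

Propagation after the edit:
  t3: runs — a7 0->3; result 3.
  t4: runs — t3 0->3; result 8.
  t5: runs — a7 0->3; result 3.
  t7: runs — t5 0->3; t4 5->8; result 11.
  t8: runs — t7 5->11; t7 5->11; result 22.
  t9: runs — t8 10->22; result -28.

New value of t9: -28.
Computations that run: t3, t4, t5, t7, t8, t9 — 6 in total.
Values that change: a7, t3, t4, t5, t7, t8, t9.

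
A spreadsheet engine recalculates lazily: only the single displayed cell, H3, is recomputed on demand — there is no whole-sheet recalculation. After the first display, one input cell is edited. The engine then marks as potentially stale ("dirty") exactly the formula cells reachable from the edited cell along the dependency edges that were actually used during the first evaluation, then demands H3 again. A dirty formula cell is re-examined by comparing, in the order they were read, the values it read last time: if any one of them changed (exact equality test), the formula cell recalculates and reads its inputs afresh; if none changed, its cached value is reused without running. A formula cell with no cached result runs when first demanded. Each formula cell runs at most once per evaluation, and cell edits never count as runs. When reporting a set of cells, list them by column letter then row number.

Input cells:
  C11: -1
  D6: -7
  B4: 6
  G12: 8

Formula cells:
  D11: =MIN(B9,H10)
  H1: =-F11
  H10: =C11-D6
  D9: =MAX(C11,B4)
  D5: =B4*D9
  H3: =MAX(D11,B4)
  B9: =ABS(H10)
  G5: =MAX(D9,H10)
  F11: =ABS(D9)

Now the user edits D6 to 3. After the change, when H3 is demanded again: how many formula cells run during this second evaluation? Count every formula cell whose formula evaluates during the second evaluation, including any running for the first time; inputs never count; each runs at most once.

First evaluation (everything demanded from the output):
  H10 = -1 - -7 = 6
  B9 = ABS(6) = 6
  D11 = MIN(6, 6) = 6
  H3 = MAX(6, 6) = 6

Propagation after the edit:
  H10: runs — D6 -7->3; result -4.
  B9: runs — H10 6->-4; result 4.
  D11: runs — B9 6->4; H10 6->-4; result -4.
  H3: runs — D11 6->-4; result 6 (same value as before).

Formula cells that run: B9, D11, H3, H10 — 4 in total.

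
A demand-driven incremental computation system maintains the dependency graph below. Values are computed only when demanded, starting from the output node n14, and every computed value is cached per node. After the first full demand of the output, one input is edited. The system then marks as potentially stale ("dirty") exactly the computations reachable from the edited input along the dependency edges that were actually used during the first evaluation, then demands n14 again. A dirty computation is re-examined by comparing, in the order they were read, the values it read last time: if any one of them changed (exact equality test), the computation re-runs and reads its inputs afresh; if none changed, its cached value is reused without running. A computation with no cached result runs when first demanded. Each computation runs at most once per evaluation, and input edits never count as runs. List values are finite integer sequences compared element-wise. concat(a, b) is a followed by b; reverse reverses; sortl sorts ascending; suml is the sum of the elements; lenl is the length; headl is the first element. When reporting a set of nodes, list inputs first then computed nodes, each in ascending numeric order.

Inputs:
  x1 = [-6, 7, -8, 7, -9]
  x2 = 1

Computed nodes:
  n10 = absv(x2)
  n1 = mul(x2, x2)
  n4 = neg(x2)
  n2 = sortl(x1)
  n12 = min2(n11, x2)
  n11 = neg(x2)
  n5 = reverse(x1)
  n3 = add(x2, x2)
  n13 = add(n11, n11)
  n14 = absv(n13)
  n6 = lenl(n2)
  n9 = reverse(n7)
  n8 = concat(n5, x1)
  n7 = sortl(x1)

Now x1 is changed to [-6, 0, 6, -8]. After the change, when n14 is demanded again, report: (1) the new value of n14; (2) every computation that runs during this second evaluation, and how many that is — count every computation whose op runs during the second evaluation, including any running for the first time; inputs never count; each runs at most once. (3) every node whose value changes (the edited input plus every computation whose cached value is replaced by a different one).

First evaluation (everything demanded from the output):
  n11 = neg(1) = -1
  n13 = add(-1, -1) = -2
  n14 = absv(-2) = 2

Propagation after the edit:
  x1 feeds no computation that the output demands — nothing is marked dirty and nothing runs.

Key observation: x1 is never demanded by the output, so the edit triggers no recomputation at all.

New value of n14: 2.
Computations that run: none — 0 in total.
Values that change: x1.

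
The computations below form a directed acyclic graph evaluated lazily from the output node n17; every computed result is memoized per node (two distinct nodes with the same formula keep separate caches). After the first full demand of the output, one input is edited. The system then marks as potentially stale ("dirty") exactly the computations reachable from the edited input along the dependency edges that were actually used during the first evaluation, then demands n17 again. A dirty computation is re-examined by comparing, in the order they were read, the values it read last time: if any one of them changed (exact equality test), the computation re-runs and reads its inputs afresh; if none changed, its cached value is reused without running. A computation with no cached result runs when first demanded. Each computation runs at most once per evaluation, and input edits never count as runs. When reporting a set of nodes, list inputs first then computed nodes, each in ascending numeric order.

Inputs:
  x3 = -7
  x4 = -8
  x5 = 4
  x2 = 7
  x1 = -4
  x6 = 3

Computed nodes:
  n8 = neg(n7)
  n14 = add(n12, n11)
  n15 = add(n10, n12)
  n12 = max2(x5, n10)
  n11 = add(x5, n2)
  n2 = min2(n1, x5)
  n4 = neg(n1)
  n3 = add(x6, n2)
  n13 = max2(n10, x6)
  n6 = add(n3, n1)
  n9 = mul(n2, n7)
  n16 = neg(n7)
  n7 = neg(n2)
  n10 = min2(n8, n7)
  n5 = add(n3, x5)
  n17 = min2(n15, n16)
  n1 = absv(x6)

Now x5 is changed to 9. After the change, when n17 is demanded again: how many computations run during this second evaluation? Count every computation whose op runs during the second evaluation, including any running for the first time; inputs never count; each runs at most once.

First demand of the output computes:
  n1 = absv(3) = 3
  n2 = min2(3, 4) = 3
  n7 = neg(3) = -3
  n8 = neg(-3) = 3
  n10 = min2(3, -3) = -3
  n12 = max2(4, -3) = 4
  n15 = add(-3, 4) = 1
  n16 = neg(-3) = 3
  n17 = min2(1, 3) = 1

After the edit, cleaning proceeds:
  n2: a read changed (x5 4->9) — executes, giving 3 — identical to its old value.
  n7: dirty, but its reads are unchanged (n2 unchanged); cached -3 stands.
  n8: dirty, but its reads are unchanged (n7 unchanged); cached 3 stands.
  n10: dirty, but its reads are unchanged (n8 unchanged, n7 unchanged); cached -3 stands.
  n12: a read changed (x5 4->9) — executes, giving 9.
  n15: a read changed (n12 4->9) — executes, giving 6.
  n16: dirty, but its reads are unchanged (n7 unchanged); cached 3 stands.
  n17: a read changed (n15 1->6) — executes, giving 3.

Note where the cutoff bites: n7 is checked, finds nothing changed, and keeps its cache.

4 computations run: n2, n12, n15, n17.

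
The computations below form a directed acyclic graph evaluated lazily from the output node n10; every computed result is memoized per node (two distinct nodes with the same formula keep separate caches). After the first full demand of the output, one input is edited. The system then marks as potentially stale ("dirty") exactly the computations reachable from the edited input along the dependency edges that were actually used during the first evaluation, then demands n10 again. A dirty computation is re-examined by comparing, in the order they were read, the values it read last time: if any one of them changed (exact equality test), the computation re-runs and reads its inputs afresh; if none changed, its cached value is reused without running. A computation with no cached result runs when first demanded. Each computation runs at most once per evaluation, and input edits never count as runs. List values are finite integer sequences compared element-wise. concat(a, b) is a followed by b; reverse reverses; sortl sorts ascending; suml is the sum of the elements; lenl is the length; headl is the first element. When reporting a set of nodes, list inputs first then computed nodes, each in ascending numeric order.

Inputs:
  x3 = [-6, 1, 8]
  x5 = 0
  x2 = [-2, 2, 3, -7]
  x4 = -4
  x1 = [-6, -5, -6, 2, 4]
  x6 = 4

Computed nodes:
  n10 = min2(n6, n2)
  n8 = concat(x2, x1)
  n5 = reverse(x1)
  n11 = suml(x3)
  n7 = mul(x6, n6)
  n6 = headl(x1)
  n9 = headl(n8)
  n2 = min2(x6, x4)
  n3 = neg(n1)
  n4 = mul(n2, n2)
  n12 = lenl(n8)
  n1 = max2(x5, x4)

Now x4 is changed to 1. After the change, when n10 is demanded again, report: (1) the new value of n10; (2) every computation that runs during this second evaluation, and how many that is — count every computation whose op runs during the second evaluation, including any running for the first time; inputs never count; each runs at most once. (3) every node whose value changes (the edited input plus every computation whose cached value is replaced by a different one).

Demanding n10 again yields -6.
2 computations run: n2, n10.
The nodes whose values change: x4, n2.

First demand of the output computes:
  n2 = min2(4, -4) = -4
  n6 = headl([-6, -5, -6, 2, 4]) = -6
  n10 = min2(-6, -4) = -6

After the edit, cleaning proceeds:
  n2: a read changed (x4 -4->1) — executes, giving 1.
  n10: a read changed (n2 -4->1) — executes, giving -6 — identical to its old value.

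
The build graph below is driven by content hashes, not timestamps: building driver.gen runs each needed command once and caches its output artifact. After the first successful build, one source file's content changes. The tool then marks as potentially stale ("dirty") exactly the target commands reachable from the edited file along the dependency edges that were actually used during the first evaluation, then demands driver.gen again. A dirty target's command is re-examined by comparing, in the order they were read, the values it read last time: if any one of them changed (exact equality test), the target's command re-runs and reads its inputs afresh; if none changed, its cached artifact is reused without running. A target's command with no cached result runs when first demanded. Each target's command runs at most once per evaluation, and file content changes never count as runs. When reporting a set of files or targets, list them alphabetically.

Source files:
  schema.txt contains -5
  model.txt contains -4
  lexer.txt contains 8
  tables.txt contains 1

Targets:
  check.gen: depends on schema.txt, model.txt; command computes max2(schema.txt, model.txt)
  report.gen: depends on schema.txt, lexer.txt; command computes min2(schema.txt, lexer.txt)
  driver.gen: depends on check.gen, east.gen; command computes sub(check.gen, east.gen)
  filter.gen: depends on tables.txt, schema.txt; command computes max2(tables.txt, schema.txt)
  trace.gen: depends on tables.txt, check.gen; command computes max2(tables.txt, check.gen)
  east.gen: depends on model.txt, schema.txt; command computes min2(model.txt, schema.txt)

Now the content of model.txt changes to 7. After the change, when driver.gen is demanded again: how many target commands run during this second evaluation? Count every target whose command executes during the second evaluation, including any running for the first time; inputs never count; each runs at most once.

Initial pass — values computed on the first demand:
  check.gen = max2(-5, -4) = -4
  east.gen = min2(-4, -5) = -5
  driver.gen = sub(-4, -5) = 1

Second demand — change propagation:
  check.gen: re-runs because model.txt -4->7; new result 7.
  east.gen: re-runs because model.txt -4->7; new result -5 (unchanged).
  driver.gen: re-runs because check.gen -4->7; new result 12.

Run set: check.gen, driver.gen, east.gen (3 run).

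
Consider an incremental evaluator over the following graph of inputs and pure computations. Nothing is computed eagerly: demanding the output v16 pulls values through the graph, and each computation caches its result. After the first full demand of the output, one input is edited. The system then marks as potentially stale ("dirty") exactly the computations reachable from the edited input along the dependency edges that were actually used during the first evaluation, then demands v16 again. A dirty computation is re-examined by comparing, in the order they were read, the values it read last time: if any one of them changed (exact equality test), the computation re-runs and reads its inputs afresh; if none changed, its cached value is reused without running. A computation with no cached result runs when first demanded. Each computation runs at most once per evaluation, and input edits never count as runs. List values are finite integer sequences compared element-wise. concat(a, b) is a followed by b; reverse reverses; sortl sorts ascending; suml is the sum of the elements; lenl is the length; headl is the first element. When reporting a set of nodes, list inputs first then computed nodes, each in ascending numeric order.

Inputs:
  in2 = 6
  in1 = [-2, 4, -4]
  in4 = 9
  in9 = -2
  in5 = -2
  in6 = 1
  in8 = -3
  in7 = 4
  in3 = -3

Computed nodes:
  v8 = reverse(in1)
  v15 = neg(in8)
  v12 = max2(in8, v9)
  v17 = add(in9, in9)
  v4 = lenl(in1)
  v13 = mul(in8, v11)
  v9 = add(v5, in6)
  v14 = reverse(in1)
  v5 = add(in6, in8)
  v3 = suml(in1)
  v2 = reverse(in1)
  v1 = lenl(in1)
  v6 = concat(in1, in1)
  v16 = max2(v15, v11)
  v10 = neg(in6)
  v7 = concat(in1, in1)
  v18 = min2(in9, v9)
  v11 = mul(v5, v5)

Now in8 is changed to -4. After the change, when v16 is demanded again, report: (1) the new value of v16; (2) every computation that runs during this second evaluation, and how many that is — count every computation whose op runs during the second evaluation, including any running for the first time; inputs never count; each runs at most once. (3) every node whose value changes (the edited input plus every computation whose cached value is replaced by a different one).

Initial pass — values computed on the first demand:
  v5 = add(1, -3) = -2
  v11 = mul(-2, -2) = 4
  v15 = neg(-3) = 3
  v16 = max2(3, 4) = 4

Second demand — change propagation:
  v5: re-runs because in8 -3->-4; new result -3.
  v11: re-runs because v5 -2->-3; v5 -2->-3; new result 9.
  v15: re-runs because in8 -3->-4; new result 4.
  v16: re-runs because v15 3->4; v11 4->9; new result 9.

v16 now evaluates to 9.
Run set: v5, v11, v15, v16 (4 run).
Changed values: in8, v5, v11, v15, v16.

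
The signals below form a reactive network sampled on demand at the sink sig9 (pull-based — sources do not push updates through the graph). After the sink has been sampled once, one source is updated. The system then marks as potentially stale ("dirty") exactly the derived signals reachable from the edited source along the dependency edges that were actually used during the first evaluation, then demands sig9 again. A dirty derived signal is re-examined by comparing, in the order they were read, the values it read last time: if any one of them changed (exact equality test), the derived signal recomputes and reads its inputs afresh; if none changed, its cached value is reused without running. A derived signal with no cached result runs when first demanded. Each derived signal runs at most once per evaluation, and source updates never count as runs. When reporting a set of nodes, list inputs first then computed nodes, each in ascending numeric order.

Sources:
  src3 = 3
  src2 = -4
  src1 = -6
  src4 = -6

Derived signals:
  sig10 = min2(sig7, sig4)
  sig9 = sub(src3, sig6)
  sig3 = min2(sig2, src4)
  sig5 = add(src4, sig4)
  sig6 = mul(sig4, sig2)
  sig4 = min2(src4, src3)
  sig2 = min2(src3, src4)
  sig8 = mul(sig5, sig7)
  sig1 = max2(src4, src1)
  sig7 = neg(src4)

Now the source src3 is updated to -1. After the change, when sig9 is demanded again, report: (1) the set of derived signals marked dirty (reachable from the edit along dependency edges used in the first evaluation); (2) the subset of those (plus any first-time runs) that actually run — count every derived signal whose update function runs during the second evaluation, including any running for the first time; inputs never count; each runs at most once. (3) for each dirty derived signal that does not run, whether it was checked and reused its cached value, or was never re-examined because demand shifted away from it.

Dirty set: sig2, sig4, sig6, sig9.
Run set: sig2, sig4, sig9 (3 run).
Re-examined without running (cache reused): sig6.
The important point: at sig6 every value read last time is unchanged, so the dirty flag clears without a run.

Initial pass — values computed on the first demand:
  sig2 = min2(3, -6) = -6
  sig4 = min2(-6, 3) = -6
  sig6 = mul(-6, -6) = 36
  sig9 = sub(3, 36) = -33

Second demand — change propagation:
  sig2: re-runs because src3 3->-1; new result -6 (unchanged).
  sig4: re-runs because src3 3->-1; new result -6 (unchanged).
  sig6: re-examined; everything it read last time is the same (sig4 unchanged, sig2 unchanged) — cache 36 kept, no run.
  sig9: re-runs because src3 3->-1; new result -37.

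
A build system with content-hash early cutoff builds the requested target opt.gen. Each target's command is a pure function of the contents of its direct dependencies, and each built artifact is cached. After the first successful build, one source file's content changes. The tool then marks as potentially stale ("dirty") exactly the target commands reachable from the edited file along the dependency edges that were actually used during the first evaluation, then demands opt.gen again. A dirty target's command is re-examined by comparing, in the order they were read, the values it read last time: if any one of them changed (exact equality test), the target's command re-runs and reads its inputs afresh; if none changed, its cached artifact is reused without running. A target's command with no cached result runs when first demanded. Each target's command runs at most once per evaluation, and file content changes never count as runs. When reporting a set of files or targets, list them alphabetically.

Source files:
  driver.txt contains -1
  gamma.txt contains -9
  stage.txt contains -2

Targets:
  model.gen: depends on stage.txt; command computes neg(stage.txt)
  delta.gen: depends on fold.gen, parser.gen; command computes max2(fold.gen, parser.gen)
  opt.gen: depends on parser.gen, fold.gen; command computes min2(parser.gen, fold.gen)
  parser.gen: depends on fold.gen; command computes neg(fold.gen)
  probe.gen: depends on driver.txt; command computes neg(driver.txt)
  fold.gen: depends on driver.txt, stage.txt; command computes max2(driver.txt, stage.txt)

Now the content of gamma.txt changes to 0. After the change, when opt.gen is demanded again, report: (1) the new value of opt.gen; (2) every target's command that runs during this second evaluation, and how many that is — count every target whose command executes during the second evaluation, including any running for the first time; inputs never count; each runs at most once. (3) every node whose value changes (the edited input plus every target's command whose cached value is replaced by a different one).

New value of opt.gen: -1.
Target commands that run: none — 0 in total.
Values that change: gamma.txt.
Key observation: gamma.txt is never demanded by the output, so the edit triggers no recomputation at all.

First evaluation (everything demanded from the output):
  fold.gen = max2(-1, -2) = -1
  parser.gen = neg(-1) = 1
  opt.gen = min2(1, -1) = -1

Propagation after the edit:
  gamma.txt feeds no computation that the output demands — nothing is marked dirty and nothing runs.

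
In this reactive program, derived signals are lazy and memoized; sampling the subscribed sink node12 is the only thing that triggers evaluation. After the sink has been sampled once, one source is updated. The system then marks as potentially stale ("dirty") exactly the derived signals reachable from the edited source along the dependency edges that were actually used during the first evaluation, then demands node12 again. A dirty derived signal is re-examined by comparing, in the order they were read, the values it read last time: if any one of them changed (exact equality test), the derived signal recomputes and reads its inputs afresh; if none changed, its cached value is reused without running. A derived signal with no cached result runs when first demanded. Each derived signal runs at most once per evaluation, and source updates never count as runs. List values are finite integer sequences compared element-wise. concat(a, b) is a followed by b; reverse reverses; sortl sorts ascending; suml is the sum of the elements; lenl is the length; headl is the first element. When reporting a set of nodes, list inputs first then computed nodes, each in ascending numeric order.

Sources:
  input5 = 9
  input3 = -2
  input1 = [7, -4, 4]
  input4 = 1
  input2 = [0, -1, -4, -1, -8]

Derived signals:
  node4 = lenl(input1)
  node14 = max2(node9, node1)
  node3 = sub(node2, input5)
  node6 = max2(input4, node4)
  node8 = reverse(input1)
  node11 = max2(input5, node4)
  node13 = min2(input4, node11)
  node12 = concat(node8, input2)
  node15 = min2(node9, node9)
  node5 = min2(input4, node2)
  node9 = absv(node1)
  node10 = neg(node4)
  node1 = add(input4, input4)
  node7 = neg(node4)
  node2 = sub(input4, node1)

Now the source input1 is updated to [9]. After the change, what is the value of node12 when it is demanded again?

Demanding node12 again yields [9, 0, -1, -4, -1, -8].

First demand of the output computes:
  node8 = reverse([7, -4, 4]) = [4, -4, 7]
  node12 = concat([4, -4, 7], [0, -1, -4, -1, -8]) = [4, -4, 7, 0, -1, -4, -1, -8]

After the edit, cleaning proceeds:
  node8: a read changed (input1 [7, -4, 4]->[9]) — executes, giving [9].
  node12: a read changed (node8 [4, -4, 7]->[9]) — executes, giving [9, 0, -1, -4, -1, -8].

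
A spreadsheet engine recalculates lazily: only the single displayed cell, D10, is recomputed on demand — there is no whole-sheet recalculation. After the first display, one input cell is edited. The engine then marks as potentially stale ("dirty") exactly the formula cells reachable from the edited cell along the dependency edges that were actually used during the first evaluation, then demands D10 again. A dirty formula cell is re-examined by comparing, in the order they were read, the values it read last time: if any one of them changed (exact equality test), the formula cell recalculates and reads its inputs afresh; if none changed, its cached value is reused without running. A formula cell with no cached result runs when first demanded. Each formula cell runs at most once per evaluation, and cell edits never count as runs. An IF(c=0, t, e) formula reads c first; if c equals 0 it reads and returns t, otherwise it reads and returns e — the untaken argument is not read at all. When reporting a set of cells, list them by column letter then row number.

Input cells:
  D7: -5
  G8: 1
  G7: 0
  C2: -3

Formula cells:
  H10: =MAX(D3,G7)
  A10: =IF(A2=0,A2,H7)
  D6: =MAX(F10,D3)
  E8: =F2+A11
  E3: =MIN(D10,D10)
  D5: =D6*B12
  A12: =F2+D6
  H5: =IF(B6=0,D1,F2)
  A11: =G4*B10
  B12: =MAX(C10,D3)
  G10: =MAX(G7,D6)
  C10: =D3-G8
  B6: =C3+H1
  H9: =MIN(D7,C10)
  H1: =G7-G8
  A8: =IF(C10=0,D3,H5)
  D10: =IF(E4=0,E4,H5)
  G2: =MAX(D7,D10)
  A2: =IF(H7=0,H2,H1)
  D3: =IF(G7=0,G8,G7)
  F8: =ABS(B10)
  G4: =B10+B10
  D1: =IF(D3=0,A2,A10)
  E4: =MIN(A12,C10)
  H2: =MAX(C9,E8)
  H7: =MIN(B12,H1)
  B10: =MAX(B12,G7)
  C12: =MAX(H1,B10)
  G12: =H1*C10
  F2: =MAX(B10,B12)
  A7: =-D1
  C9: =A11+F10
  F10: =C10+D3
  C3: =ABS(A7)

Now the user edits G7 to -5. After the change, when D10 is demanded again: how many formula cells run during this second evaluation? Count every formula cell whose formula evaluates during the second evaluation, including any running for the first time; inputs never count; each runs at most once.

First evaluation (everything demanded from the output):
  D3 = IF(G7=0: G7=0 -> then branch G8) = 1
  C10 = 1 - 1 = 0
  B12 = MAX(0, 1) = 1
  B10 = MAX(1, 0) = 1
  F2 = MAX(1, 1) = 1
  F10 = 0 + 1 = 1
  D6 = MAX(1, 1) = 1
  A12 = 1 + 1 = 2
  E4 = MIN(2, 0) = 0
  D10 = IF(E4=0: E4=0 -> then branch E4) = 0

Propagation after the edit:
  D3: runs — G7 0->-5; result -5.
  C10: runs — D3 1->-5; result -6.
  B12: runs — C10 0->-6; D3 1->-5; result -5.
  B10: runs — B12 1->-5; G7 0->-5; result -5.
  F2: runs — B10 1->-5; B12 1->-5; result -5.
  F10: runs — C10 0->-6; D3 1->-5; result -11.
  D6: runs — F10 1->-11; D3 1->-5; result -5.
  A12: runs — F2 1->-5; D6 1->-5; result -10.
  E4: runs — A12 2->-10; C10 0->-6; result -10.
  H1: demanded for the first time — runs, produces -6.
  H7: demanded for the first time — runs, produces -6.
  A2: demanded for the first time — runs, produces -6.
  A10: demanded for the first time — runs, produces -6.
  D1: demanded for the first time — runs, produces -6.
  A7: demanded for the first time — runs, produces 6.
  C3: demanded for the first time — runs, produces 6.
  B6: demanded for the first time — runs, produces 0.
  H5: demanded for the first time — runs, produces -6.
  D10: runs — E4 0->-10; E4 0->-10; result -6.

Key observation: a condition flipped, so demand reaches new nodes — A2, A7, A10, B6, C3, D1, H1, H5, H7 run for the first time.

Formula cells that run: A2, A7, A10, A12, B6, B10, B12, C3, C10, D1, D3, D6, D10, E4, F2, F10, H1, H5, H7 — 19 in total.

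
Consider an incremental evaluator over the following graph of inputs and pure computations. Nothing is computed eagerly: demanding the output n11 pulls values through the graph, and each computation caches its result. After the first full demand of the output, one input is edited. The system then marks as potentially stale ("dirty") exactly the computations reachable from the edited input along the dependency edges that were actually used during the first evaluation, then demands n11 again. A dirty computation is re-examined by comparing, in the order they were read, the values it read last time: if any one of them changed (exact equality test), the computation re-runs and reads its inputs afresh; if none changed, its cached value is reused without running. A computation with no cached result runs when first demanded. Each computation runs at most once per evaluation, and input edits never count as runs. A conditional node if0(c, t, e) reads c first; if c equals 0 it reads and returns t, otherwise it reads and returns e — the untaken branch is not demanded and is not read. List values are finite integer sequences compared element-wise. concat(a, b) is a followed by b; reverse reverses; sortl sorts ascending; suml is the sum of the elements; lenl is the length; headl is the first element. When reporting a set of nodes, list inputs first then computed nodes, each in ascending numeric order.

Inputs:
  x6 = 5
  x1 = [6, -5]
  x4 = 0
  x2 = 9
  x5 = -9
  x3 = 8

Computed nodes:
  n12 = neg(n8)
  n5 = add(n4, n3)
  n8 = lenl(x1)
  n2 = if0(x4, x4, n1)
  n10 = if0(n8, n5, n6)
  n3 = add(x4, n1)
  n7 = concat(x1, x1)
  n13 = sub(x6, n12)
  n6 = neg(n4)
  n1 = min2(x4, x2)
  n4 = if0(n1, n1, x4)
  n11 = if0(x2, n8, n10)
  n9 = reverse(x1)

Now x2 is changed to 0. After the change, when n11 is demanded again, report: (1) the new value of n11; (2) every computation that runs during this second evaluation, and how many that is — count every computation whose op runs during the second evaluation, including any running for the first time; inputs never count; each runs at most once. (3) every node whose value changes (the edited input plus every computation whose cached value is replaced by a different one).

n11 now evaluates to 2.
Run set: n11 (1 run).
Changed values: x2, n11.
The important point: the flipped condition redirects demand; n1, n4, n6, n10 are left stale, never re-checked.

Initial pass — values computed on the first demand:
  n1 = min2(0, 9) = 0
  n4 = if0(n1=0 -> then branch n1) = 0
  n6 = neg(0) = 0
  n8 = lenl([6, -5]) = 2
  n10 = if0(n8=2 -> else branch n6) = 0
  n11 = if0(x2=9 -> else branch n10) = 0

Second demand — change propagation:
  n1: dirty yet unreached — the second evaluation never asks for it.
  n4: dirty yet unreached — the second evaluation never asks for it.
  n6: dirty yet unreached — the second evaluation never asks for it.
  n10: dirty yet unreached — the second evaluation never asks for it.
  n11: re-runs because x2 9->0; new result 2.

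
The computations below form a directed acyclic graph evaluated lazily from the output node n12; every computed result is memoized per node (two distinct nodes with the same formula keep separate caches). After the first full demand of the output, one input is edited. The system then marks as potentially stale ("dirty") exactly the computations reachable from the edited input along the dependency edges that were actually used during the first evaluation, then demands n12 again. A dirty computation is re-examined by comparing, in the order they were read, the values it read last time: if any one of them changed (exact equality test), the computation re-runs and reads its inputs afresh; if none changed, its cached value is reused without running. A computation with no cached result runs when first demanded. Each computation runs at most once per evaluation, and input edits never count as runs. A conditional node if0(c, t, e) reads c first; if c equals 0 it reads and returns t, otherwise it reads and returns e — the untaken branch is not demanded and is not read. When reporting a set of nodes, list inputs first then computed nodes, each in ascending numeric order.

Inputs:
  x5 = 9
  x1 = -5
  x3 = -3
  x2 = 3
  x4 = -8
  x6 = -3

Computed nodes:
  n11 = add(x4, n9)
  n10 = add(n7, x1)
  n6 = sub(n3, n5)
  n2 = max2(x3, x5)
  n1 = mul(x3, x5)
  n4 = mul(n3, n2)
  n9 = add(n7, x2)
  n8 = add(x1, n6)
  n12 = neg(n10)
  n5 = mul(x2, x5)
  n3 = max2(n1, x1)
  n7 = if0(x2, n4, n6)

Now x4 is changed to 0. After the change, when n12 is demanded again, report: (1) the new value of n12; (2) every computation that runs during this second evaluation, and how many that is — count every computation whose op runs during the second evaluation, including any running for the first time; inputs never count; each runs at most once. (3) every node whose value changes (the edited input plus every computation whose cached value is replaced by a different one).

First demand of the output computes:
  n1 = mul(-3, 9) = -27
  n3 = max2(-27, -5) = -5
  n5 = mul(3, 9) = 27
  n6 = sub(-5, 27) = -32
  n7 = if0(x2=3 -> else branch n6) = -32
  n10 = add(-32, -5) = -37
  n12 = neg(-37) = 37

After the edit, cleaning proceeds:
  x4 only reaches undemanded nodes; the second demand re-runs nothing.

Note the shortcut — x4 feeds only undemanded nodes, so no recomputation happens.

Demanding n12 again yields 37.
0 computations run: none.
The nodes whose values change: x4.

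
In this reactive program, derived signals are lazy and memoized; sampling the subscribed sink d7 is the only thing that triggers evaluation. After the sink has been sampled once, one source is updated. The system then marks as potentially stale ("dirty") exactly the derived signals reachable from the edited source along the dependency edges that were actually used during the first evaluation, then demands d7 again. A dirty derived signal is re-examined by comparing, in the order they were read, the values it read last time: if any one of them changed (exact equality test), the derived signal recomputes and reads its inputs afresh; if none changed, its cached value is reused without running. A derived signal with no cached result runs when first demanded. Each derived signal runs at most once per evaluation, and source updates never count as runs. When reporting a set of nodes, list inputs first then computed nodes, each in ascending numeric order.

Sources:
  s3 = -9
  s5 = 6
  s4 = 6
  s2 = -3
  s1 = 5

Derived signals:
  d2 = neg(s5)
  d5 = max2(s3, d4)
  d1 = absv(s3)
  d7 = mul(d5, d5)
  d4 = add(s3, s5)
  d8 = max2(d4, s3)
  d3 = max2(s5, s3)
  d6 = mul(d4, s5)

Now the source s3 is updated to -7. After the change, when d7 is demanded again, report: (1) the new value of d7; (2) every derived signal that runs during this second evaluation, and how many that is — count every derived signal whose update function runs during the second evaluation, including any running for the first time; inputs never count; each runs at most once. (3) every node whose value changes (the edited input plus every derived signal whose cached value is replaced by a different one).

Demanding d7 again yields 1.
3 derived signals run: d4, d5, d7.
The nodes whose values change: s3, d4, d5, d7.

First demand of the output computes:
  d4 = add(-9, 6) = -3
  d5 = max2(-9, -3) = -3
  d7 = mul(-3, -3) = 9

After the edit, cleaning proceeds:
  d4: a read changed (s3 -9->-7) — executes, giving -1.
  d5: a read changed (s3 -9->-7; d4 -3->-1) — executes, giving -1.
  d7: a read changed (d5 -3->-1; d5 -3->-1) — executes, giving 1.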